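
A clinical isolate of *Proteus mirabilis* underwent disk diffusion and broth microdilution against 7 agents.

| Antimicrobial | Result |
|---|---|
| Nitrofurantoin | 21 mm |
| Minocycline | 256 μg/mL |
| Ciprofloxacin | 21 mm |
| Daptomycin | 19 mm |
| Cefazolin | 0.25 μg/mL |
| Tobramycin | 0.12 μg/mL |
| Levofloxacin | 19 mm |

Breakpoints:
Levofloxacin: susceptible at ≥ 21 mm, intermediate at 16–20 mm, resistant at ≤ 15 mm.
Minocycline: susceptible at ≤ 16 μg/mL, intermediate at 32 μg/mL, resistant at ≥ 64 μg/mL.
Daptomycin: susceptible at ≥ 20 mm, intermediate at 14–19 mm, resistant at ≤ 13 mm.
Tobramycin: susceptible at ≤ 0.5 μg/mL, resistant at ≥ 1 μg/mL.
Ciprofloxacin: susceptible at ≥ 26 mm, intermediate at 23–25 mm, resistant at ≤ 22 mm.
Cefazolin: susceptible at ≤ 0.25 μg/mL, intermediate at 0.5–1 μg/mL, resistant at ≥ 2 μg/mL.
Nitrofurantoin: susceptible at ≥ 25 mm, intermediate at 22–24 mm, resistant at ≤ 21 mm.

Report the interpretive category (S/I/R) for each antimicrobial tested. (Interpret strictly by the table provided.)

Nitrofurantoin 21 mm: ≤ 21 mm ⇒ R
Minocycline: 256 μg/mL is ≥ 64 μg/mL → R
Ciprofloxacin (21 mm) ≤ 22 mm → resistant
Daptomycin (19 mm) in 14–19 mm ⇒ I
Cefazolin: 0.25 μg/mL is ≤ 0.25 μg/mL ⇒ susceptible
Tobramycin (0.12 μg/mL) ≤ 0.5 μg/mL ⇒ susceptible
Levofloxacin 19 mm: in 16–20 mm — Intermediate

R, R, R, I, S, S, I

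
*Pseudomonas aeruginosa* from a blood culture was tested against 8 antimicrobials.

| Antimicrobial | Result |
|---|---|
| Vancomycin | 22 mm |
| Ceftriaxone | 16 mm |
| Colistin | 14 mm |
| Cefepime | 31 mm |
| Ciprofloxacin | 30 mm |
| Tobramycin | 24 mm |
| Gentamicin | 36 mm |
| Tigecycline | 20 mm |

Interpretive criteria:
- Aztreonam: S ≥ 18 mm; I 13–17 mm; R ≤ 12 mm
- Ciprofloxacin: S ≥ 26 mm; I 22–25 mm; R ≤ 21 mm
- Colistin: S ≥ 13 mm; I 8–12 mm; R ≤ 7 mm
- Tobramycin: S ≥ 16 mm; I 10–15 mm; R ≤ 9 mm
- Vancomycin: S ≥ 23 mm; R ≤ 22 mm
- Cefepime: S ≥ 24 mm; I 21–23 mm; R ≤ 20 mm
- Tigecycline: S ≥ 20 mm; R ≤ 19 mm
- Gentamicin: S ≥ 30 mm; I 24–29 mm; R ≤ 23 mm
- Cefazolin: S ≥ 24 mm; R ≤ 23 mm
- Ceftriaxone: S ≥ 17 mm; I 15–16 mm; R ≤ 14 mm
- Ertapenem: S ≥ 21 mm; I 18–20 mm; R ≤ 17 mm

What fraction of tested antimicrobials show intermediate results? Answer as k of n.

1 of 8

Vancomycin 22 mm: ≤ 22 mm — Resistant
Ceftriaxone (16 mm) in 15–16 mm ⇒ Intermediate
Colistin 14 mm: ≥ 13 mm — S
Cefepime: 31 mm is ≥ 24 mm → susceptible
Ciprofloxacin (30 mm) ≥ 26 mm → S
Tobramycin 24 mm: ≥ 16 mm → Susceptible
Gentamicin: 36 mm is ≥ 30 mm — S
Tigecycline (20 mm) ≥ 20 mm — Susceptible
Intermediate: 1/8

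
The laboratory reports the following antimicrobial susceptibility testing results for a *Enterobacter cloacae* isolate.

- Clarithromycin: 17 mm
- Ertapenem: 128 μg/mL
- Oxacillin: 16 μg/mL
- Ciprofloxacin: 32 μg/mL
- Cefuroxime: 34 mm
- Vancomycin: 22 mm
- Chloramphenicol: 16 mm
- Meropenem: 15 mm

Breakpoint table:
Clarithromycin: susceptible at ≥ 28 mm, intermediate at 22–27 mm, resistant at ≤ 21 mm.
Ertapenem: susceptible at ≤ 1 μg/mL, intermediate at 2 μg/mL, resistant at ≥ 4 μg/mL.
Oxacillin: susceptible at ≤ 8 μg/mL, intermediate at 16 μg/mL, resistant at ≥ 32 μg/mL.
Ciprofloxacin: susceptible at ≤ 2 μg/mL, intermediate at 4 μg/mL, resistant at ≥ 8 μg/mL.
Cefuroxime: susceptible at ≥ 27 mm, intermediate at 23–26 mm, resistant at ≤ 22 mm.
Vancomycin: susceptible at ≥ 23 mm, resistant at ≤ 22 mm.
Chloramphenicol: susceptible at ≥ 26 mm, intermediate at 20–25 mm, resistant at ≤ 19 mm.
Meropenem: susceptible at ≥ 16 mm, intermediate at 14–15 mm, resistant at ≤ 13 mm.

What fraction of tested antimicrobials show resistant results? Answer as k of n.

5 of 8

Clarithromycin 17 mm: ≤ 21 mm ⇒ resistant
Ertapenem 128 μg/mL: ≥ 4 μg/mL ⇒ Resistant
Oxacillin (16 μg/mL) = 16 μg/mL ⇒ intermediate
Ciprofloxacin (32 μg/mL) ≥ 8 μg/mL ⇒ resistant
Cefuroxime 34 mm: ≥ 27 mm — Susceptible
Vancomycin: 22 mm is ≤ 22 mm — Resistant
Chloramphenicol: 16 mm is ≤ 19 mm ⇒ Resistant
Meropenem (15 mm) in 14–15 mm → Intermediate
Resistant: 5/8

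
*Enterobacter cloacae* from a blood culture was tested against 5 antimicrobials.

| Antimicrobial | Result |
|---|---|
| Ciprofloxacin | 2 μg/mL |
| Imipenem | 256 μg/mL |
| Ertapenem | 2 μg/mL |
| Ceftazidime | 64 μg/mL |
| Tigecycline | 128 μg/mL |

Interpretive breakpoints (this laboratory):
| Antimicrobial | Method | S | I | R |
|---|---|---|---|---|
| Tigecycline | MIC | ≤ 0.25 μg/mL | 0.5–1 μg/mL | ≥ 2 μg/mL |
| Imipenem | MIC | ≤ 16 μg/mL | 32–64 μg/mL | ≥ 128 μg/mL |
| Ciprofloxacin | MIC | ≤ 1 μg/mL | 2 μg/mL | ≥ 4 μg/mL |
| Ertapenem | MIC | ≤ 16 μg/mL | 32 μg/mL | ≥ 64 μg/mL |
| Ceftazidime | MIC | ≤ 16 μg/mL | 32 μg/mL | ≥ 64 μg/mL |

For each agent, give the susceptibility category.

Ciprofloxacin 2 μg/mL: = 2 μg/mL ⇒ I
Imipenem 256 μg/mL: ≥ 128 μg/mL → R
Ertapenem 2 μg/mL: ≤ 16 μg/mL → susceptible
Ceftazidime (64 μg/mL) ≥ 64 μg/mL → resistant
Tigecycline (128 μg/mL) ≥ 2 μg/mL ⇒ R

I, R, S, R, R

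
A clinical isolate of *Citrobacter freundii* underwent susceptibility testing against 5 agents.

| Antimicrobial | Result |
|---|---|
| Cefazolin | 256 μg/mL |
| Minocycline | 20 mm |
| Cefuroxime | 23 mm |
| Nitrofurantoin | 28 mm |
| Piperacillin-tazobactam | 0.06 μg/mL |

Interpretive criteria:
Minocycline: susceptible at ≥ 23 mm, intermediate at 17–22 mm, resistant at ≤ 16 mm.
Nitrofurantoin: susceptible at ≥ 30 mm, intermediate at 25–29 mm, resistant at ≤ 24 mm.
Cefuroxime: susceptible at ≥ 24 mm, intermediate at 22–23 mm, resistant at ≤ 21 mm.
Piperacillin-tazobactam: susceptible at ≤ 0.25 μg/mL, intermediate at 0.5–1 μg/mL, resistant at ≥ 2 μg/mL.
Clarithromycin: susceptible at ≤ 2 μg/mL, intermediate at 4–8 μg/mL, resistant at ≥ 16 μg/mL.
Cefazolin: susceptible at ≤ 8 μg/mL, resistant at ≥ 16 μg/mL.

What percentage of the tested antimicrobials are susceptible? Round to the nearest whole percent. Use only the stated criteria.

Cefazolin 256 μg/mL: ≥ 16 μg/mL ⇒ Resistant
Minocycline (20 mm) in 17–22 mm ⇒ I
Cefuroxime (23 mm) in 22–23 mm — intermediate
Nitrofurantoin 28 mm: in 25–29 mm → I
Piperacillin-tazobactam: 0.06 μg/mL is ≤ 0.25 μg/mL → Susceptible
Susceptible: 1/5

20%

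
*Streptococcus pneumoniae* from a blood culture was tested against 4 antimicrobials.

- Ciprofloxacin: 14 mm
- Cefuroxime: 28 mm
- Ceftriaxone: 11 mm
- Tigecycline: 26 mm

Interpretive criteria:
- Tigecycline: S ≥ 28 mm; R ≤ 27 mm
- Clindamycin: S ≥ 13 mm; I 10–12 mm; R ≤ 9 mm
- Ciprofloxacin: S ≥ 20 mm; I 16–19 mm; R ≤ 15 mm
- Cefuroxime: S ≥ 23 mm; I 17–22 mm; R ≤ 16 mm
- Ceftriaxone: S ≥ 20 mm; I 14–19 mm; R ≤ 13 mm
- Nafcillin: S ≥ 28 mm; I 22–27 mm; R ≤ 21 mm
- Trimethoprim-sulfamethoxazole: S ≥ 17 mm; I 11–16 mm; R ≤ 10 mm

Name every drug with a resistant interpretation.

ciprofloxacin, ceftriaxone, tigecycline

Ciprofloxacin: 14 mm is ≤ 15 mm — R
Cefuroxime 28 mm: ≥ 23 mm ⇒ Susceptible
Ceftriaxone (11 mm) ≤ 13 mm → R
Tigecycline (26 mm) ≤ 27 mm ⇒ R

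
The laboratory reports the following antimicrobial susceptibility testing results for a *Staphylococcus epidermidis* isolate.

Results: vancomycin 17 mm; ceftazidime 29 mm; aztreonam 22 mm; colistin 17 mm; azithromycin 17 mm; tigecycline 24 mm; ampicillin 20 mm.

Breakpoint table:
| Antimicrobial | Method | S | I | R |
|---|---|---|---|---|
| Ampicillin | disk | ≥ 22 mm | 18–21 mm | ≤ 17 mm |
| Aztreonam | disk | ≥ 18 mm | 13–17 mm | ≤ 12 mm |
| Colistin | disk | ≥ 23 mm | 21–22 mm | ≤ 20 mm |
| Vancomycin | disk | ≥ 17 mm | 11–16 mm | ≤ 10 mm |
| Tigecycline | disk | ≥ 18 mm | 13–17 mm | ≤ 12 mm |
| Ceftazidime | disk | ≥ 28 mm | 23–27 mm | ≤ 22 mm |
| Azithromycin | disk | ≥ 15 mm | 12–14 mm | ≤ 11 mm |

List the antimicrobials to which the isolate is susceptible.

Vancomycin: 17 mm is ≥ 17 mm ⇒ Susceptible
Ceftazidime 29 mm: ≥ 28 mm ⇒ S
Aztreonam (22 mm) ≥ 18 mm — Susceptible
Colistin (17 mm) ≤ 20 mm ⇒ resistant
Azithromycin (17 mm) ≥ 15 mm → S
Tigecycline 24 mm: ≥ 18 mm — susceptible
Ampicillin (20 mm) in 18–21 mm → Intermediate

vancomycin, ceftazidime, aztreonam, azithromycin, tigecycline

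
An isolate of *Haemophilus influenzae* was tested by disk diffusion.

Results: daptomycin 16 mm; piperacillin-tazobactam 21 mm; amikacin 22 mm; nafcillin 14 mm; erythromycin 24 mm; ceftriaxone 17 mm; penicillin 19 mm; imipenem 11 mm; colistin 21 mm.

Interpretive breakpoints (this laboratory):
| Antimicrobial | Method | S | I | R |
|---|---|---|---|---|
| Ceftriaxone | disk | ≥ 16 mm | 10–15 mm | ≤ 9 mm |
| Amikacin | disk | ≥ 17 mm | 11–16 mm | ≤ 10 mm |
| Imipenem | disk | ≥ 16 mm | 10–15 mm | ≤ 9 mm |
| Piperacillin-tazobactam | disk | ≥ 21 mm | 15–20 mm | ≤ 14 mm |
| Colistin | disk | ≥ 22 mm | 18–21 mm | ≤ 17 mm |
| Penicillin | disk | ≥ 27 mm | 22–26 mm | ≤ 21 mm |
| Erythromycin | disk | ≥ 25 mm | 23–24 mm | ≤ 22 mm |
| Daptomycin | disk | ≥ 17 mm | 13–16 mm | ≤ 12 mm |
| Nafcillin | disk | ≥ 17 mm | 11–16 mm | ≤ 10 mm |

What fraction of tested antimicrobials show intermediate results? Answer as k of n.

5 of 9

Daptomycin (16 mm) in 13–16 mm — I
Piperacillin-tazobactam 21 mm: ≥ 21 mm ⇒ susceptible
Amikacin: 22 mm is ≥ 17 mm — Susceptible
Nafcillin: 14 mm is in 11–16 mm → intermediate
Erythromycin: 24 mm is in 23–24 mm → I
Ceftriaxone 17 mm: ≥ 16 mm ⇒ S
Penicillin: 19 mm is ≤ 21 mm — resistant
Imipenem: 11 mm is in 10–15 mm ⇒ intermediate
Colistin 21 mm: in 18–21 mm — intermediate
Intermediate: 5/9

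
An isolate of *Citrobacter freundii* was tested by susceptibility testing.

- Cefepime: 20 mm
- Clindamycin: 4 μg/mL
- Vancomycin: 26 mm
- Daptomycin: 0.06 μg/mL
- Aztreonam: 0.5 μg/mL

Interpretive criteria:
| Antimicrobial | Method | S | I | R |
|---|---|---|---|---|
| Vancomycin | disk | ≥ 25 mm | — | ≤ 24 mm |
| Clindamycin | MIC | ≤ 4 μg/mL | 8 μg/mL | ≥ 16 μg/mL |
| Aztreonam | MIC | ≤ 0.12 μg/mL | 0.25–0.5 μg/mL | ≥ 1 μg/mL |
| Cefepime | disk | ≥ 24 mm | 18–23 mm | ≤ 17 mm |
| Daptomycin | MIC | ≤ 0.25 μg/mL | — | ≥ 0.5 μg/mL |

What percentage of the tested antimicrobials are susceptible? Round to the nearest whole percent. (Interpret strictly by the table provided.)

Cefepime (20 mm) in 18–23 mm ⇒ I
Clindamycin: 4 μg/mL is ≤ 4 μg/mL ⇒ Susceptible
Vancomycin 26 mm: ≥ 25 mm ⇒ susceptible
Daptomycin: 0.06 μg/mL is ≤ 0.25 μg/mL ⇒ S
Aztreonam: 0.5 μg/mL is in 0.25–0.5 μg/mL ⇒ Intermediate
Susceptible: 3/5

60%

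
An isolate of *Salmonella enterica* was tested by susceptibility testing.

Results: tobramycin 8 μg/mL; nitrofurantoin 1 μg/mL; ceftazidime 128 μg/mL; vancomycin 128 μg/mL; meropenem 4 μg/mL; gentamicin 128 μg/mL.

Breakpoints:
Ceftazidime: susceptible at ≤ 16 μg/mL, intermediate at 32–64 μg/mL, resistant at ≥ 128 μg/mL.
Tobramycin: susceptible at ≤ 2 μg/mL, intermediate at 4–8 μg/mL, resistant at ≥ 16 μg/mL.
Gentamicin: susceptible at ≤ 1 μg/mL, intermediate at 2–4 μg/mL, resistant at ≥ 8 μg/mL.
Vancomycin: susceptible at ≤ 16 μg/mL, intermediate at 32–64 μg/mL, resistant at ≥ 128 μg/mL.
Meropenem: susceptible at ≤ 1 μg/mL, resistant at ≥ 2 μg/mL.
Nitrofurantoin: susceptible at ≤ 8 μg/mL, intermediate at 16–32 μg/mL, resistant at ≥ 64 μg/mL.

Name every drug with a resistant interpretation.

ceftazidime, vancomycin, meropenem, gentamicin

Tobramycin 8 μg/mL: in 4–8 μg/mL — Intermediate
Nitrofurantoin 1 μg/mL: ≤ 8 μg/mL ⇒ susceptible
Ceftazidime: 128 μg/mL is ≥ 128 μg/mL ⇒ resistant
Vancomycin: 128 μg/mL is ≥ 128 μg/mL ⇒ resistant
Meropenem 4 μg/mL: ≥ 2 μg/mL ⇒ resistant
Gentamicin 128 μg/mL: ≥ 8 μg/mL ⇒ R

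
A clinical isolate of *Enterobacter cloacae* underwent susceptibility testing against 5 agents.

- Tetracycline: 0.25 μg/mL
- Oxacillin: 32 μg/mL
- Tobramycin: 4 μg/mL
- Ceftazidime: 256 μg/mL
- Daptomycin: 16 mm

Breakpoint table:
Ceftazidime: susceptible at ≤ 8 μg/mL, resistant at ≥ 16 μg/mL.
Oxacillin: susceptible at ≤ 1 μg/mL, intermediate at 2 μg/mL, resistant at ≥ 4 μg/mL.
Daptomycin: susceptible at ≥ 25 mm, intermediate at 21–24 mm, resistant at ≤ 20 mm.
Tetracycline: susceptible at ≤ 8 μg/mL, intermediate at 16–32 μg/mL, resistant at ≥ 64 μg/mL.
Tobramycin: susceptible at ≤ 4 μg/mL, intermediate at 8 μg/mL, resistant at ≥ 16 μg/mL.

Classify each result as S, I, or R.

S, R, S, R, R

Tetracycline 0.25 μg/mL: ≤ 8 μg/mL — S
Oxacillin: 32 μg/mL is ≥ 4 μg/mL — Resistant
Tobramycin 4 μg/mL: ≤ 4 μg/mL ⇒ susceptible
Ceftazidime (256 μg/mL) ≥ 16 μg/mL ⇒ Resistant
Daptomycin 16 mm: ≤ 20 mm — resistant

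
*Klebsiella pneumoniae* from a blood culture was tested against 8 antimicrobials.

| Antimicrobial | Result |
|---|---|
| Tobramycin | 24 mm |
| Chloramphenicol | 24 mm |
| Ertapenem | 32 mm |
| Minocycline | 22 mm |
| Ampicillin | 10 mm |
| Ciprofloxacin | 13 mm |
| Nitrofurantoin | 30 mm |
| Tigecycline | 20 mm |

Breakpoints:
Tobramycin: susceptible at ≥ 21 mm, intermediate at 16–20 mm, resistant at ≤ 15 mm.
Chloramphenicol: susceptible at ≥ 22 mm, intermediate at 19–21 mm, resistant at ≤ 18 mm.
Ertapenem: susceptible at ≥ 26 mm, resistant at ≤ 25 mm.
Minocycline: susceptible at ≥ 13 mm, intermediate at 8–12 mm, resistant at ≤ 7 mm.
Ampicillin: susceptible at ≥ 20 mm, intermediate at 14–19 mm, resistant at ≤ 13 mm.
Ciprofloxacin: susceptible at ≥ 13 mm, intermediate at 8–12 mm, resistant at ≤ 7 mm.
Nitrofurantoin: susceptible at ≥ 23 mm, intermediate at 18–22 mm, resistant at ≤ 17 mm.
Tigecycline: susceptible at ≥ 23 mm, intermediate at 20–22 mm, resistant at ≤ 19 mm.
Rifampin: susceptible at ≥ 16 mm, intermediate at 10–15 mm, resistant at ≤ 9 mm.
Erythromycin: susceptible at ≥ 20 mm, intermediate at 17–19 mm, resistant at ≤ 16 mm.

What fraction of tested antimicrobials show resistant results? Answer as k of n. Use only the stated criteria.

Tobramycin (24 mm) ≥ 21 mm — S
Chloramphenicol: 24 mm is ≥ 22 mm ⇒ susceptible
Ertapenem: 32 mm is ≥ 26 mm ⇒ susceptible
Minocycline: 22 mm is ≥ 13 mm → S
Ampicillin (10 mm) ≤ 13 mm → Resistant
Ciprofloxacin 13 mm: ≥ 13 mm → susceptible
Nitrofurantoin: 30 mm is ≥ 23 mm — susceptible
Tigecycline: 20 mm is in 20–22 mm → Intermediate
Resistant: 1/8

1 of 8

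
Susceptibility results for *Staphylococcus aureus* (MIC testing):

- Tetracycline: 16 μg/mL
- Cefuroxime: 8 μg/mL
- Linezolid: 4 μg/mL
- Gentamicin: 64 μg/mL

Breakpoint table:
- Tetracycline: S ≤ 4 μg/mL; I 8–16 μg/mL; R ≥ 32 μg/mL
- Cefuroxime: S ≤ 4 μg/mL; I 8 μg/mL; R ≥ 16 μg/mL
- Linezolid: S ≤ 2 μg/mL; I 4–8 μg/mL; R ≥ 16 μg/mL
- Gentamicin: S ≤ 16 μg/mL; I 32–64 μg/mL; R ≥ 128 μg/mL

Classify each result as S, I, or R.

Tetracycline (16 μg/mL) in 8–16 μg/mL → I
Cefuroxime: 8 μg/mL is = 8 μg/mL — Intermediate
Linezolid 4 μg/mL: in 4–8 μg/mL ⇒ I
Gentamicin (64 μg/mL) in 32–64 μg/mL — intermediate

I, I, I, I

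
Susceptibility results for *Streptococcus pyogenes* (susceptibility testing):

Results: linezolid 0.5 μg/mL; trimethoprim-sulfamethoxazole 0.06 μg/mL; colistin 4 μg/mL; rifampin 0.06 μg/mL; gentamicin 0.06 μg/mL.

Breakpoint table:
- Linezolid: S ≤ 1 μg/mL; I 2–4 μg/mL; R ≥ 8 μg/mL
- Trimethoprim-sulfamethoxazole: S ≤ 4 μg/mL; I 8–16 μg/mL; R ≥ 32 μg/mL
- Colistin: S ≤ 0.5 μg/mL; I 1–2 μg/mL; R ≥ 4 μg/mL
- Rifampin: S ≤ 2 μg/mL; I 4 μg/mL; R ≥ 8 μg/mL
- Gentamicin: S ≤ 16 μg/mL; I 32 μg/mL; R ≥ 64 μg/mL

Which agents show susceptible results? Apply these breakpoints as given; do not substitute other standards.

Linezolid 0.5 μg/mL: ≤ 1 μg/mL ⇒ S
Trimethoprim-sulfamethoxazole (0.06 μg/mL) ≤ 4 μg/mL → S
Colistin: 4 μg/mL is ≥ 4 μg/mL ⇒ R
Rifampin (0.06 μg/mL) ≤ 2 μg/mL ⇒ Susceptible
Gentamicin 0.06 μg/mL: ≤ 16 μg/mL → susceptible

linezolid, trimethoprim-sulfamethoxazole, rifampin, gentamicin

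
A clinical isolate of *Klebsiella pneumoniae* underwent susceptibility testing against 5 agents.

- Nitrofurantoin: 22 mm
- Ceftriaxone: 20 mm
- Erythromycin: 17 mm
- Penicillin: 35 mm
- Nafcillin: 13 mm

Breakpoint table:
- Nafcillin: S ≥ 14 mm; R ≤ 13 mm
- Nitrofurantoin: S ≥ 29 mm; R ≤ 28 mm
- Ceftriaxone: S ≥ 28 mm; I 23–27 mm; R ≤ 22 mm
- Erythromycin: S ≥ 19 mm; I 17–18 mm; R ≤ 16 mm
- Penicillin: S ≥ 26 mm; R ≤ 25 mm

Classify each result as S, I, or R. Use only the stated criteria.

Nitrofurantoin: 22 mm is ≤ 28 mm — R
Ceftriaxone: 20 mm is ≤ 22 mm — Resistant
Erythromycin 17 mm: in 17–18 mm ⇒ I
Penicillin 35 mm: ≥ 26 mm ⇒ Susceptible
Nafcillin (13 mm) ≤ 13 mm ⇒ resistant

R, R, I, S, R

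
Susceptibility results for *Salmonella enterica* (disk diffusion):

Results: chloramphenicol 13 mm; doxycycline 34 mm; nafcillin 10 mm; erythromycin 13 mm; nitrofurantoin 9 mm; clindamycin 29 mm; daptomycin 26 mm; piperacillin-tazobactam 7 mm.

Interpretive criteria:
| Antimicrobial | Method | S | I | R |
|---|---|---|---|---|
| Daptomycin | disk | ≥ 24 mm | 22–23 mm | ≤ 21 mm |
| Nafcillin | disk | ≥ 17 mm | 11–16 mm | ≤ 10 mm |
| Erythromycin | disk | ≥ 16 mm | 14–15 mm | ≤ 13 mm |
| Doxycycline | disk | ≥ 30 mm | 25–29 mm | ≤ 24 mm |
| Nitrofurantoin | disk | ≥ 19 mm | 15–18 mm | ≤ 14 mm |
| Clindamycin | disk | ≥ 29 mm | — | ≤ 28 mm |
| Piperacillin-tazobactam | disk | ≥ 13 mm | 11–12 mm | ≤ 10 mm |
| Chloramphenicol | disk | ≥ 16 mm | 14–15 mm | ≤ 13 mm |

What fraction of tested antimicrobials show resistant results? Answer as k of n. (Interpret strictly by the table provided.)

5 of 8

Chloramphenicol 13 mm: ≤ 13 mm → Resistant
Doxycycline (34 mm) ≥ 30 mm — Susceptible
Nafcillin: 10 mm is ≤ 10 mm ⇒ R
Erythromycin 13 mm: ≤ 13 mm — R
Nitrofurantoin: 9 mm is ≤ 14 mm ⇒ resistant
Clindamycin (29 mm) ≥ 29 mm ⇒ S
Daptomycin: 26 mm is ≥ 24 mm — susceptible
Piperacillin-tazobactam 7 mm: ≤ 10 mm — Resistant
Resistant: 5/8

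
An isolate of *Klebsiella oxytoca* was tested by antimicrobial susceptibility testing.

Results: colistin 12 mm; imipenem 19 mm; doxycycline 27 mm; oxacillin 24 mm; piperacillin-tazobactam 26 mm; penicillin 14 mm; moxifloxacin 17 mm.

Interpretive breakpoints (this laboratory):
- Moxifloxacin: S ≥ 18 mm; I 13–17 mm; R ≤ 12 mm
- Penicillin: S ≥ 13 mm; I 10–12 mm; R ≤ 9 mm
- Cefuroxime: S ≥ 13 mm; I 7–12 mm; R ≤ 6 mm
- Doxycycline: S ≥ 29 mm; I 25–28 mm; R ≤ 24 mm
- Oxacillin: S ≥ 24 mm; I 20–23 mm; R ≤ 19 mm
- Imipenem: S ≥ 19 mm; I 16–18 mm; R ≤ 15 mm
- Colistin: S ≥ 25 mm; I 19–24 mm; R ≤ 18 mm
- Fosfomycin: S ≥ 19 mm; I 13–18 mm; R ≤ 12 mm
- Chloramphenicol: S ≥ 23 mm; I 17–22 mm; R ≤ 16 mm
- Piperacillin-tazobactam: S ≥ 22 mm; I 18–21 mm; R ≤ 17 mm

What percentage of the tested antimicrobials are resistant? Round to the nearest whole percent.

Colistin 12 mm: ≤ 18 mm → resistant
Imipenem 19 mm: ≥ 19 mm — S
Doxycycline (27 mm) in 25–28 mm → intermediate
Oxacillin (24 mm) ≥ 24 mm ⇒ susceptible
Piperacillin-tazobactam 26 mm: ≥ 22 mm — susceptible
Penicillin (14 mm) ≥ 13 mm ⇒ S
Moxifloxacin 17 mm: in 13–17 mm ⇒ Intermediate
Resistant: 1/7

14%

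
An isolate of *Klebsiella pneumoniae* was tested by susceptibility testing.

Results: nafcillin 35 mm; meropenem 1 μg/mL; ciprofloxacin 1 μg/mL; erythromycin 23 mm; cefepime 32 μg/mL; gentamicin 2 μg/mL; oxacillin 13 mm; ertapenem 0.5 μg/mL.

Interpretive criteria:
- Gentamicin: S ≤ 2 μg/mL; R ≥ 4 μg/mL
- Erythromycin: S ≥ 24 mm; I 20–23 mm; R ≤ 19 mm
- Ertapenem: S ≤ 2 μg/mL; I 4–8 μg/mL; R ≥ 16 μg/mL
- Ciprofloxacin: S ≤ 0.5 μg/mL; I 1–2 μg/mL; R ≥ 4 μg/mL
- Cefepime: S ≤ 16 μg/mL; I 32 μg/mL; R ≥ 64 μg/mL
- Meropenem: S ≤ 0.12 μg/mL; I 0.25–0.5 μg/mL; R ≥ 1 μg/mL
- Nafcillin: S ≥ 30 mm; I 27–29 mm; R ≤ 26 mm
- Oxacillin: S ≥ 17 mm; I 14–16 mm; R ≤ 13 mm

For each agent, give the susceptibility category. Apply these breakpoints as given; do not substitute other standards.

Nafcillin (35 mm) ≥ 30 mm ⇒ S
Meropenem 1 μg/mL: ≥ 1 μg/mL — R
Ciprofloxacin 1 μg/mL: in 1–2 μg/mL ⇒ I
Erythromycin (23 mm) in 20–23 mm → Intermediate
Cefepime (32 μg/mL) = 32 μg/mL ⇒ Intermediate
Gentamicin 2 μg/mL: ≤ 2 μg/mL — Susceptible
Oxacillin (13 mm) ≤ 13 mm — R
Ertapenem (0.5 μg/mL) ≤ 2 μg/mL — S

S, R, I, I, I, S, R, S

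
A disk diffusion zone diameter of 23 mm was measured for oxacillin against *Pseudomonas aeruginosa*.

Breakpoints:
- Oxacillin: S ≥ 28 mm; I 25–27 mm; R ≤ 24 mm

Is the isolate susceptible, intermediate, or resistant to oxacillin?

Resistant

Oxacillin (23 mm) ≤ 24 mm — R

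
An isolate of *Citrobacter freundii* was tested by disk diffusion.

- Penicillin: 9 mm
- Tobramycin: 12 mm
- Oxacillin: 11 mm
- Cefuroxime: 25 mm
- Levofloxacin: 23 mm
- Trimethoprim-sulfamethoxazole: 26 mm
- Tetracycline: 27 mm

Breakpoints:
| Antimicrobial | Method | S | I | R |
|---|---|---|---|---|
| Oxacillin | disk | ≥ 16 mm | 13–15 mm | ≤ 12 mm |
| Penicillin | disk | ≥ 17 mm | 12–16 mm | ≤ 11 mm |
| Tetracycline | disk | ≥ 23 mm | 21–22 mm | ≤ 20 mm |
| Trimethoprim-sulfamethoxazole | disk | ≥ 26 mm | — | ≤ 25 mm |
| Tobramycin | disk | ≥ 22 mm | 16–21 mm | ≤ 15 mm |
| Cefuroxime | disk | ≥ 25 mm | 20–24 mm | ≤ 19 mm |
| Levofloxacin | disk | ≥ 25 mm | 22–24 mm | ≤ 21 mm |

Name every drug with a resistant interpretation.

Penicillin (9 mm) ≤ 11 mm → R
Tobramycin 12 mm: ≤ 15 mm → Resistant
Oxacillin (11 mm) ≤ 12 mm → R
Cefuroxime 25 mm: ≥ 25 mm → S
Levofloxacin 23 mm: in 22–24 mm ⇒ intermediate
Trimethoprim-sulfamethoxazole: 26 mm is ≥ 26 mm → S
Tetracycline (27 mm) ≥ 23 mm ⇒ Susceptible

penicillin, tobramycin, oxacillin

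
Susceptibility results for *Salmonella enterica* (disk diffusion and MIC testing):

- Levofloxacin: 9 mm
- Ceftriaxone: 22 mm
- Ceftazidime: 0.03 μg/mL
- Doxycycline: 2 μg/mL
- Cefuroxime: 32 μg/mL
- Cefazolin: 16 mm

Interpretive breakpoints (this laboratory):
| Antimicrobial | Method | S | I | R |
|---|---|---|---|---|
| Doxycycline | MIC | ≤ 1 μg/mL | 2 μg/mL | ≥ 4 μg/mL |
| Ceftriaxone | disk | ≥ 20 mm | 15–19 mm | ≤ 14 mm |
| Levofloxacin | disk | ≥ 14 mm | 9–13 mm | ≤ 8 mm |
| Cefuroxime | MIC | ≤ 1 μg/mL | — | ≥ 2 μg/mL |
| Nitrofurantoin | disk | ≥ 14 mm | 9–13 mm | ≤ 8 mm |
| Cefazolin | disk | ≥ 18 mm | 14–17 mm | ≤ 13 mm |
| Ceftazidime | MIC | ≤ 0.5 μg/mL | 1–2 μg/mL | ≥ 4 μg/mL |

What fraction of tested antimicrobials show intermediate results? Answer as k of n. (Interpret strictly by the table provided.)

3 of 6

Levofloxacin (9 mm) in 9–13 mm → Intermediate
Ceftriaxone: 22 mm is ≥ 20 mm ⇒ susceptible
Ceftazidime 0.03 μg/mL: ≤ 0.5 μg/mL → S
Doxycycline: 2 μg/mL is = 2 μg/mL ⇒ intermediate
Cefuroxime (32 μg/mL) ≥ 2 μg/mL ⇒ Resistant
Cefazolin 16 mm: in 14–17 mm → I
Intermediate: 3/6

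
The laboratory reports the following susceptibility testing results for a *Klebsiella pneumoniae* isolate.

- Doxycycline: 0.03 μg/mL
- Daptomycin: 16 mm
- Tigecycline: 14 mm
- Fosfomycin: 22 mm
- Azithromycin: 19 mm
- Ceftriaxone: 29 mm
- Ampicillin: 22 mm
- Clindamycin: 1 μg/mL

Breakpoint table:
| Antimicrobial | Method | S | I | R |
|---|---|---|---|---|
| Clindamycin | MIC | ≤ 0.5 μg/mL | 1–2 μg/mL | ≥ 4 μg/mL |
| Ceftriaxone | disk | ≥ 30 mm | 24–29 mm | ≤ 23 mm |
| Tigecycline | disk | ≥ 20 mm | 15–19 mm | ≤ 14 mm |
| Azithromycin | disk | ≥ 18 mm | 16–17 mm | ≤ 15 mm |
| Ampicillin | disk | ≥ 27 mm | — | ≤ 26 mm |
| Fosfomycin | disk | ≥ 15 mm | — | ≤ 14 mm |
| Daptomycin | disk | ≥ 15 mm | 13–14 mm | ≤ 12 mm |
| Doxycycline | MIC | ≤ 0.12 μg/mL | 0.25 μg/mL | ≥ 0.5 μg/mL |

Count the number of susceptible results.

4

Doxycycline: 0.03 μg/mL is ≤ 0.12 μg/mL — susceptible
Daptomycin (16 mm) ≥ 15 mm ⇒ S
Tigecycline: 14 mm is ≤ 14 mm → R
Fosfomycin 22 mm: ≥ 15 mm ⇒ susceptible
Azithromycin: 19 mm is ≥ 18 mm — susceptible
Ceftriaxone: 29 mm is in 24–29 mm → intermediate
Ampicillin: 22 mm is ≤ 26 mm ⇒ Resistant
Clindamycin 1 μg/mL: in 1–2 μg/mL → Intermediate
Susceptible: 4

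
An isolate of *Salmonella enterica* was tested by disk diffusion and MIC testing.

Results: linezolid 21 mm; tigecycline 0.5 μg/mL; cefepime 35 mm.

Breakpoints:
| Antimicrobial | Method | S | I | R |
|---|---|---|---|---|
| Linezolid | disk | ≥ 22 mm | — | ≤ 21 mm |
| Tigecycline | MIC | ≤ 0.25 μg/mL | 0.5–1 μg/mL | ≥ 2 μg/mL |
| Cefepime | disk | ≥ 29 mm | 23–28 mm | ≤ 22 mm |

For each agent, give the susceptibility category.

Linezolid: 21 mm is ≤ 21 mm → R
Tigecycline: 0.5 μg/mL is in 0.5–1 μg/mL — Intermediate
Cefepime (35 mm) ≥ 29 mm ⇒ susceptible

R, I, S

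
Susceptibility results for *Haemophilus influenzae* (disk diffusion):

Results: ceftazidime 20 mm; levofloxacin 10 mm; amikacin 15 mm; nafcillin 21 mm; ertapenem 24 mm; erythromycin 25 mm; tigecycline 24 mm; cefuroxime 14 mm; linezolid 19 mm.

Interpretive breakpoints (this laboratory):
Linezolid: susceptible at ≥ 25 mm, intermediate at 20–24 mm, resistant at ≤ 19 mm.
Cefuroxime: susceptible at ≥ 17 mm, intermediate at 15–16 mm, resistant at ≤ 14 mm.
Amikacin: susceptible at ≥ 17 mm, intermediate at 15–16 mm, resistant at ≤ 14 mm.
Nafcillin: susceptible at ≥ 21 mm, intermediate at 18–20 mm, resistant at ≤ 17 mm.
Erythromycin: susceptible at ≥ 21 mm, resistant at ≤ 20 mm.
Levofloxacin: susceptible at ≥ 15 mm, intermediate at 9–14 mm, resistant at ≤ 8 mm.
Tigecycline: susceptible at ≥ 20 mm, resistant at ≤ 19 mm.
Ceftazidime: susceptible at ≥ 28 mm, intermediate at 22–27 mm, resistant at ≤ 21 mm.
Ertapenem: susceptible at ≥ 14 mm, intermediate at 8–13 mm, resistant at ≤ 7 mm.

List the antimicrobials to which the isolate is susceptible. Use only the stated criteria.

Ceftazidime: 20 mm is ≤ 21 mm → Resistant
Levofloxacin: 10 mm is in 9–14 mm — I
Amikacin (15 mm) in 15–16 mm ⇒ Intermediate
Nafcillin: 21 mm is ≥ 21 mm ⇒ S
Ertapenem: 24 mm is ≥ 14 mm → susceptible
Erythromycin 25 mm: ≥ 21 mm → Susceptible
Tigecycline (24 mm) ≥ 20 mm — S
Cefuroxime 14 mm: ≤ 14 mm ⇒ R
Linezolid 19 mm: ≤ 19 mm → Resistant

nafcillin, ertapenem, erythromycin, tigecycline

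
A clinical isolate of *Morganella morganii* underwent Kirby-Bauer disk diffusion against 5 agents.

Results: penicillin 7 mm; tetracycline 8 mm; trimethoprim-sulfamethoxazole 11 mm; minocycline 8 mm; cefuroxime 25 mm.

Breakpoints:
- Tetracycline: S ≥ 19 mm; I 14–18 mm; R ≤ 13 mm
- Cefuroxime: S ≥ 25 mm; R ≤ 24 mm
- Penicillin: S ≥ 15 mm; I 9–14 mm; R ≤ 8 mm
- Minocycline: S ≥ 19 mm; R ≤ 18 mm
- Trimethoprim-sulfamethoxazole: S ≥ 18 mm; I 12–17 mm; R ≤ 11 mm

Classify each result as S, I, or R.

Penicillin 7 mm: ≤ 8 mm — Resistant
Tetracycline: 8 mm is ≤ 13 mm — resistant
Trimethoprim-sulfamethoxazole (11 mm) ≤ 11 mm → Resistant
Minocycline: 8 mm is ≤ 18 mm ⇒ R
Cefuroxime: 25 mm is ≥ 25 mm — Susceptible

R, R, R, R, S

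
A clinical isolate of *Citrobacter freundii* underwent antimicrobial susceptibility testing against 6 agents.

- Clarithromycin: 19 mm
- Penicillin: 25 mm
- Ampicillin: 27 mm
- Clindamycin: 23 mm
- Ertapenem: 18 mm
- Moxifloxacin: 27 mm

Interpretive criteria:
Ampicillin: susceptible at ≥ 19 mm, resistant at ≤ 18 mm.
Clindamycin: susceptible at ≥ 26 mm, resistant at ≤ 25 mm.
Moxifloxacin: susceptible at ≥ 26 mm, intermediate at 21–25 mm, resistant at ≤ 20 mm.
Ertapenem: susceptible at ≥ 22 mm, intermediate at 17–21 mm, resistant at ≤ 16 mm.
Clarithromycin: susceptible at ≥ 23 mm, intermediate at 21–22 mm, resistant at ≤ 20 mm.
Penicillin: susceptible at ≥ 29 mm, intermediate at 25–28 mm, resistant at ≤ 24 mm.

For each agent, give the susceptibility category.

Clarithromycin 19 mm: ≤ 20 mm — Resistant
Penicillin: 25 mm is in 25–28 mm — I
Ampicillin 27 mm: ≥ 19 mm ⇒ susceptible
Clindamycin 23 mm: ≤ 25 mm — resistant
Ertapenem 18 mm: in 17–21 mm — Intermediate
Moxifloxacin: 27 mm is ≥ 26 mm — S

R, I, S, R, I, S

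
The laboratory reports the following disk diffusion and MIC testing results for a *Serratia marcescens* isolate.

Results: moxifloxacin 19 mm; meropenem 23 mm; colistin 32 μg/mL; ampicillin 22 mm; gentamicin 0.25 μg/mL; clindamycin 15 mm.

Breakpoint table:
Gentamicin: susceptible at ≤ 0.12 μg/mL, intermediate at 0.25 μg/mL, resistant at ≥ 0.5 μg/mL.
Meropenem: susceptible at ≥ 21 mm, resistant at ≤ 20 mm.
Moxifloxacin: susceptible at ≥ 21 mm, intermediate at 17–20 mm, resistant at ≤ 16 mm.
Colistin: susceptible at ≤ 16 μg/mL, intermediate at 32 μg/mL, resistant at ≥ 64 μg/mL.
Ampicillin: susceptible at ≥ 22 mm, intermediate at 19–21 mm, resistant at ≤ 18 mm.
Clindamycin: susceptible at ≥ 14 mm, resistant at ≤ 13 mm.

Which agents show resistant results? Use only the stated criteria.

none

Moxifloxacin 19 mm: in 17–20 mm ⇒ Intermediate
Meropenem: 23 mm is ≥ 21 mm — susceptible
Colistin: 32 μg/mL is = 32 μg/mL ⇒ I
Ampicillin (22 mm) ≥ 22 mm → S
Gentamicin (0.25 μg/mL) = 0.25 μg/mL — I
Clindamycin 15 mm: ≥ 14 mm — susceptible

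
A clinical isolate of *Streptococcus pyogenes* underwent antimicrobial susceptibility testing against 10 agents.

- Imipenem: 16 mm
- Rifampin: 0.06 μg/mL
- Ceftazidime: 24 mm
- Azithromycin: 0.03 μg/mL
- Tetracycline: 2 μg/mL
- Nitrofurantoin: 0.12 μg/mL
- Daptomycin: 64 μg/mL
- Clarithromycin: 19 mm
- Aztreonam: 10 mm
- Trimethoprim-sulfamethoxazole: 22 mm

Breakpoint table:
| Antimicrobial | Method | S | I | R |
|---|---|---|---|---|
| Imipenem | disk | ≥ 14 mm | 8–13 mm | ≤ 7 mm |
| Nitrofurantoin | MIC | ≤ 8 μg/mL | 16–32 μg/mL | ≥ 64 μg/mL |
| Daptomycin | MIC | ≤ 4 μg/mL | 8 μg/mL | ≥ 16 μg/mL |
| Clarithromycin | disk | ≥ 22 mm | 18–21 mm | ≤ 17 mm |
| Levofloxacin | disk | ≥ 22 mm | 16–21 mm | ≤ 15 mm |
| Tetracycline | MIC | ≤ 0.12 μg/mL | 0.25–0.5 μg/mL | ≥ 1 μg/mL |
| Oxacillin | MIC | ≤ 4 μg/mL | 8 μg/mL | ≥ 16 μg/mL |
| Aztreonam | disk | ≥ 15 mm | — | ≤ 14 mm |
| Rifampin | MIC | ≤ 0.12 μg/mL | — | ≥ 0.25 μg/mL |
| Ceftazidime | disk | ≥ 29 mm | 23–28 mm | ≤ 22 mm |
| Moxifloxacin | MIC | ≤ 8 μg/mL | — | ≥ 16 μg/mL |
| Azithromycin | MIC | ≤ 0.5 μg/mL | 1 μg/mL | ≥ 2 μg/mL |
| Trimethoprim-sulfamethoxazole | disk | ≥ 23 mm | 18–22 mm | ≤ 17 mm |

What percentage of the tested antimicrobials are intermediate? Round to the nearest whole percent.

30%

Imipenem 16 mm: ≥ 14 mm — S
Rifampin (0.06 μg/mL) ≤ 0.12 μg/mL → susceptible
Ceftazidime (24 mm) in 23–28 mm — intermediate
Azithromycin (0.03 μg/mL) ≤ 0.5 μg/mL → Susceptible
Tetracycline: 2 μg/mL is ≥ 1 μg/mL → Resistant
Nitrofurantoin 0.12 μg/mL: ≤ 8 μg/mL ⇒ S
Daptomycin 64 μg/mL: ≥ 16 μg/mL ⇒ R
Clarithromycin: 19 mm is in 18–21 mm → I
Aztreonam (10 mm) ≤ 14 mm → resistant
Trimethoprim-sulfamethoxazole: 22 mm is in 18–22 mm — Intermediate
Intermediate: 3/10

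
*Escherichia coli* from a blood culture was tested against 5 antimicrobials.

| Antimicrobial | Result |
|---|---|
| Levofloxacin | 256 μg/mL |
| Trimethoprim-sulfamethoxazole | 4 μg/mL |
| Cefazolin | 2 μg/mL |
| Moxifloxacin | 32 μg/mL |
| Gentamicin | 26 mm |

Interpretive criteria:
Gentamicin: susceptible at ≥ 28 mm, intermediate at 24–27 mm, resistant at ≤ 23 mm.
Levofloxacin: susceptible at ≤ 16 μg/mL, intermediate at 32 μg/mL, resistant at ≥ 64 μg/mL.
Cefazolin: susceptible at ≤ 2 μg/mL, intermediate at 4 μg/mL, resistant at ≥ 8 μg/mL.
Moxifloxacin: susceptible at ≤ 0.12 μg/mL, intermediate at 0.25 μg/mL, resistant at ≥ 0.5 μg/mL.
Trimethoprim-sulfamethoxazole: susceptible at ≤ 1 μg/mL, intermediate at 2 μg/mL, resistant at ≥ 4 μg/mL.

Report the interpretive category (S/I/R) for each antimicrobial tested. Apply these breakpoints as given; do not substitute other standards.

Levofloxacin (256 μg/mL) ≥ 64 μg/mL → R
Trimethoprim-sulfamethoxazole (4 μg/mL) ≥ 4 μg/mL ⇒ resistant
Cefazolin: 2 μg/mL is ≤ 2 μg/mL → susceptible
Moxifloxacin: 32 μg/mL is ≥ 0.5 μg/mL ⇒ Resistant
Gentamicin (26 mm) in 24–27 mm → Intermediate

R, R, S, R, I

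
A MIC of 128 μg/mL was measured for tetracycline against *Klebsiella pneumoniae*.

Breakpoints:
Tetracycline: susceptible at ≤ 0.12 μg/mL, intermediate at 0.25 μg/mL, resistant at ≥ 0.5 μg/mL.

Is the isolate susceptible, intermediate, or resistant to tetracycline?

Tetracycline (128 μg/mL) ≥ 0.5 μg/mL ⇒ Resistant

Resistant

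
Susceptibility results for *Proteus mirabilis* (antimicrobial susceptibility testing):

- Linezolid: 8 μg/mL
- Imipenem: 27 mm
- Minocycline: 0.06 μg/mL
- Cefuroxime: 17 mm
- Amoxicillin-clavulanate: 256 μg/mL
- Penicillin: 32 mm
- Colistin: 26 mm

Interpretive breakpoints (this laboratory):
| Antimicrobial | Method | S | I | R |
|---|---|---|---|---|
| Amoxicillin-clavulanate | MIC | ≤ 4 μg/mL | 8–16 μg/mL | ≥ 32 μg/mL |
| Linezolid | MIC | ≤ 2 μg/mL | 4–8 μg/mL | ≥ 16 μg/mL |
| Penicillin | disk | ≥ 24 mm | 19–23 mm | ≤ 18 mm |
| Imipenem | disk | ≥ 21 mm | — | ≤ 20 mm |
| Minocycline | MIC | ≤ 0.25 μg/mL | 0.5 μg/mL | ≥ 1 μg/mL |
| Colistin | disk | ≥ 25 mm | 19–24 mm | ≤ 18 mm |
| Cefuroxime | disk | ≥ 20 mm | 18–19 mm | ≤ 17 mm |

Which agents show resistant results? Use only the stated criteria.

Linezolid (8 μg/mL) in 4–8 μg/mL ⇒ Intermediate
Imipenem: 27 mm is ≥ 21 mm ⇒ susceptible
Minocycline: 0.06 μg/mL is ≤ 0.25 μg/mL ⇒ S
Cefuroxime 17 mm: ≤ 17 mm — resistant
Amoxicillin-clavulanate 256 μg/mL: ≥ 32 μg/mL ⇒ R
Penicillin: 32 mm is ≥ 24 mm — susceptible
Colistin 26 mm: ≥ 25 mm → susceptible

cefuroxime, amoxicillin-clavulanate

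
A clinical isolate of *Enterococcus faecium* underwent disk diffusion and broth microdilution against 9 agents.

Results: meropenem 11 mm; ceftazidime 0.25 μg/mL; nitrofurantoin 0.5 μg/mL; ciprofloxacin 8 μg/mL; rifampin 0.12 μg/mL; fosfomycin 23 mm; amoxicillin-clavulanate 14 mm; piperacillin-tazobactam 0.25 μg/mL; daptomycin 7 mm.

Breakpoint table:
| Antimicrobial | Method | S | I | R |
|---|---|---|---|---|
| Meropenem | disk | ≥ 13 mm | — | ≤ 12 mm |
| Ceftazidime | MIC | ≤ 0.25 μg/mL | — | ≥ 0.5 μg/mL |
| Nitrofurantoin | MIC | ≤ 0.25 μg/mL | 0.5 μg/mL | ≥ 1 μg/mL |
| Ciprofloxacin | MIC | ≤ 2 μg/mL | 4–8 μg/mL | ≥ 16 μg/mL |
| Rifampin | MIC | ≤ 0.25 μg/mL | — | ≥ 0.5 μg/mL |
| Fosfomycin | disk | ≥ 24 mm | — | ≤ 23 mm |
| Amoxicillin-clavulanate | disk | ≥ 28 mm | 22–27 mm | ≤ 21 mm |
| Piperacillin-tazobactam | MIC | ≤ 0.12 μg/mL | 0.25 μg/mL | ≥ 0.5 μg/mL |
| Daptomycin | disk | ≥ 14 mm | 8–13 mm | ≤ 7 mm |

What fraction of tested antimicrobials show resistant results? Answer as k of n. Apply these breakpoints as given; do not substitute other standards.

4 of 9

Meropenem: 11 mm is ≤ 12 mm ⇒ Resistant
Ceftazidime 0.25 μg/mL: ≤ 0.25 μg/mL ⇒ susceptible
Nitrofurantoin: 0.5 μg/mL is = 0.5 μg/mL ⇒ Intermediate
Ciprofloxacin (8 μg/mL) in 4–8 μg/mL → Intermediate
Rifampin (0.12 μg/mL) ≤ 0.25 μg/mL → S
Fosfomycin (23 mm) ≤ 23 mm → R
Amoxicillin-clavulanate (14 mm) ≤ 21 mm — Resistant
Piperacillin-tazobactam 0.25 μg/mL: = 0.25 μg/mL ⇒ I
Daptomycin 7 mm: ≤ 7 mm ⇒ R
Resistant: 4/9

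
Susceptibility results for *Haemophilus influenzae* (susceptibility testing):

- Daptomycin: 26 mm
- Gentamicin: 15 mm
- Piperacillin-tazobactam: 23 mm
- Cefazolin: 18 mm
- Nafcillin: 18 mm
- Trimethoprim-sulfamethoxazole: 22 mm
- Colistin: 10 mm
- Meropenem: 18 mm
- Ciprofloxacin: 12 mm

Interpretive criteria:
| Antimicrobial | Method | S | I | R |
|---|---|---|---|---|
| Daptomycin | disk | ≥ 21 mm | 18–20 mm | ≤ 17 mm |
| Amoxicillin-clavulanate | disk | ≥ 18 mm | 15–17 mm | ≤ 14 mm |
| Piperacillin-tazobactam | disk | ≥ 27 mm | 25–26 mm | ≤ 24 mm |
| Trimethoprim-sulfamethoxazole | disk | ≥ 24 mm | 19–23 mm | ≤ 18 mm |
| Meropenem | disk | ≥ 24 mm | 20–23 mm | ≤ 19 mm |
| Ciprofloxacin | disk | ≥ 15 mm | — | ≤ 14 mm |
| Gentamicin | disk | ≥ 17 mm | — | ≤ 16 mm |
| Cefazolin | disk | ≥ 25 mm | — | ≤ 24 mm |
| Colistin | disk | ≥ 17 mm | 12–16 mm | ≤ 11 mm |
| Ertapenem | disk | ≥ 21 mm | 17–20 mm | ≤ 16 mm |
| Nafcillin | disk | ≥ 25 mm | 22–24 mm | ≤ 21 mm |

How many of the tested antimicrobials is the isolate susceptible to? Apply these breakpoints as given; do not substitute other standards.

1

Daptomycin (26 mm) ≥ 21 mm → susceptible
Gentamicin: 15 mm is ≤ 16 mm — R
Piperacillin-tazobactam (23 mm) ≤ 24 mm ⇒ Resistant
Cefazolin: 18 mm is ≤ 24 mm — resistant
Nafcillin: 18 mm is ≤ 21 mm → R
Trimethoprim-sulfamethoxazole: 22 mm is in 19–23 mm — I
Colistin: 10 mm is ≤ 11 mm → resistant
Meropenem: 18 mm is ≤ 19 mm → Resistant
Ciprofloxacin: 12 mm is ≤ 14 mm ⇒ Resistant
Susceptible: 1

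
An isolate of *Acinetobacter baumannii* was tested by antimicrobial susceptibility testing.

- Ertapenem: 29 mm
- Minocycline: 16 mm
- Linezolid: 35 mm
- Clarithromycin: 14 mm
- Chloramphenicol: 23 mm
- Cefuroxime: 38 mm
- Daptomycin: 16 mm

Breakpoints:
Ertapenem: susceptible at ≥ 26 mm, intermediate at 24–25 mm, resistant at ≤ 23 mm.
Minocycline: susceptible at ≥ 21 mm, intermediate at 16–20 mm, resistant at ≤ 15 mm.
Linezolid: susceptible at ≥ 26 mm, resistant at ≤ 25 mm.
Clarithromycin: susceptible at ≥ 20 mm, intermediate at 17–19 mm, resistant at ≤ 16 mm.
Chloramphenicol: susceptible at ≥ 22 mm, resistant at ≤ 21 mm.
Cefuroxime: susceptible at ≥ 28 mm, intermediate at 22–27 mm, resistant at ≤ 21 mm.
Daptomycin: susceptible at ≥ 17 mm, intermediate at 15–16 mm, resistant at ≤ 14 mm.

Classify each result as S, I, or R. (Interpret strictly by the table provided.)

Ertapenem 29 mm: ≥ 26 mm → S
Minocycline 16 mm: in 16–20 mm ⇒ Intermediate
Linezolid (35 mm) ≥ 26 mm → S
Clarithromycin 14 mm: ≤ 16 mm → resistant
Chloramphenicol 23 mm: ≥ 22 mm ⇒ susceptible
Cefuroxime (38 mm) ≥ 28 mm ⇒ S
Daptomycin: 16 mm is in 15–16 mm ⇒ I

S, I, S, R, S, S, I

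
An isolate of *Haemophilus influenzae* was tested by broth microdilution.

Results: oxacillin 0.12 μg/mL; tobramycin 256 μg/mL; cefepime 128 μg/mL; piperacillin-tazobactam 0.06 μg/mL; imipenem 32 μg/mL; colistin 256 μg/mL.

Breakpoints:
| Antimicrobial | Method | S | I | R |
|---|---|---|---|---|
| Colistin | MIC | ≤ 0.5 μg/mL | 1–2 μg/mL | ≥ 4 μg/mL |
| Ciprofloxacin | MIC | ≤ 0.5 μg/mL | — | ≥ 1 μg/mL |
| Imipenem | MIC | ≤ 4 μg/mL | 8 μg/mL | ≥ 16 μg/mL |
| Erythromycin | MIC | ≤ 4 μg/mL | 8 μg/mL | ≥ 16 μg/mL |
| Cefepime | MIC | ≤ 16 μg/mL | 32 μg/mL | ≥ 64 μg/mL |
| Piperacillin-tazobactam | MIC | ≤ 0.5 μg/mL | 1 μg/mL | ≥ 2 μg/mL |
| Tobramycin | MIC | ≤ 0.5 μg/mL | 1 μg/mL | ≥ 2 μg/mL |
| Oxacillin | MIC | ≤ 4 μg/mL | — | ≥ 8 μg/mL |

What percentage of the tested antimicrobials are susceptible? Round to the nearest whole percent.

Oxacillin (0.12 μg/mL) ≤ 4 μg/mL — Susceptible
Tobramycin (256 μg/mL) ≥ 2 μg/mL — R
Cefepime (128 μg/mL) ≥ 64 μg/mL ⇒ Resistant
Piperacillin-tazobactam 0.06 μg/mL: ≤ 0.5 μg/mL ⇒ S
Imipenem (32 μg/mL) ≥ 16 μg/mL → resistant
Colistin: 256 μg/mL is ≥ 4 μg/mL ⇒ R
Susceptible: 2/6

33%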